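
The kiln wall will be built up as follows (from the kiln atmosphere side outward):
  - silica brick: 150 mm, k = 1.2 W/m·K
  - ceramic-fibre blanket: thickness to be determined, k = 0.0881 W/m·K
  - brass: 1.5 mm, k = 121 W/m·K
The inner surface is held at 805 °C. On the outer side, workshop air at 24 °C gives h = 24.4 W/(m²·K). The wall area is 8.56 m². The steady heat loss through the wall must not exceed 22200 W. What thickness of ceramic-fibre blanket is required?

Series thermal resistances:
R_silica brick = L/(kA) = 0.15/(1.2×8.56) = 0.0146 K/W
R_brass = L/(kA) = 0.0015/(121×8.56) = 1.448×10^-6 K/W
R_outer film = 1/(h_o·A) = 1/(24.4×8.56) = 0.004788 K/W
Sum of the known resistances R_other = 0.01939 K/W
Required total resistance R_tot = ΔT/Q_allow = 781/22200 = 0.03518 K/W
R_ceramic-fibre blanket = R_tot − R_other = 0.01579 K/W
L = R·k·A = 0.01579×0.0881×8.56

L ≈ 11.9 mm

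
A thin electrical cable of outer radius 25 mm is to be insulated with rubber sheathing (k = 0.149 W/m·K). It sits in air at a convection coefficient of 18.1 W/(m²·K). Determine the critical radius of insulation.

r_cr ≈ 8.23 mm

For a cylinder r_cr = k/h = 0.149/18.1
r_cr = 8.23 mm; since the bare radius (25 mm) is above r_cr, any added insulation will reduce heat loss.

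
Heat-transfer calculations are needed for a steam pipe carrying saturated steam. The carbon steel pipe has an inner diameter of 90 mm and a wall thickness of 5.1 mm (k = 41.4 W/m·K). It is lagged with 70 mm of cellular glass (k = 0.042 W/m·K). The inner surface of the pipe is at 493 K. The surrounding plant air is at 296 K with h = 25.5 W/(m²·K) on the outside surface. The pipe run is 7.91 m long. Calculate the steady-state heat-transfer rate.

For a radial system each layer contributes R = ln(r_out/r_in)/(2πkL); films add R = 1/(hA).
R_carbon steel pipe wall = ln(50.1/45)/(2π×41.4×7.91) = 5.218×10^-5 K/W
R_cellular glass = ln(120.1/50.1)/(2π×0.042×7.91) = 0.4188 K/W
R_outer film = 1/(h_o·2πr_oL) = 1/(25.5×2π×0.1201×7.91) = 0.00657 K/W
R_total = 0.4255 K/W
Q = ΔT/R_total = 197/0.4255

Q ≈ 463 W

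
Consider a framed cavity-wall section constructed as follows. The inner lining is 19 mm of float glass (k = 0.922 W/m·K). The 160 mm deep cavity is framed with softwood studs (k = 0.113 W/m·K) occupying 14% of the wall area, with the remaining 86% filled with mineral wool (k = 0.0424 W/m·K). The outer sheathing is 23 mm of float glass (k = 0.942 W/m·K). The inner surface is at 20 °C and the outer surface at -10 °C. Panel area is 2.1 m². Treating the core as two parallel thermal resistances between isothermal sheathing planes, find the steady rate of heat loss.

Q ≈ 20.3 W

Sheathing layers in series; stud and cavity paths in parallel between them.
R_inner = 0.019/(0.922×2.1) = 0.009813 K/W
R_stud  = 0.16/(0.113×0.14×2.1) = 4.816 K/W
R_cav   = 0.16/(0.0424×0.86×2.1) = 2.089 K/W
1/R_core = 1/R_stud + 1/R_cav → R_core = 1.457 K/W
R_outer = 0.023/(0.942×2.1) = 0.01163 K/W
R_total = 1.479 K/W
Q = ΔT/R_total = 30/1.479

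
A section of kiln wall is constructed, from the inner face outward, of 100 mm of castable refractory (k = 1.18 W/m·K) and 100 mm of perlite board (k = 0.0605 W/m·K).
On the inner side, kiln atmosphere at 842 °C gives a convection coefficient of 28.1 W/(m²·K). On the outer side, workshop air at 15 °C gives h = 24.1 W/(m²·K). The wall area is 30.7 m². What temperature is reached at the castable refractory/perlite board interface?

T ≈ 787 °C

Series thermal resistances:
R_inner film = 1/(h_i·A) = 1/(28.1×30.7) = 0.001159 K/W
R_castable refractory = L/(kA) = 0.1/(1.18×30.7) = 0.00276 K/W
R_perlite board = L/(kA) = 0.1/(0.0605×30.7) = 0.05384 K/W
R_outer film = 1/(h_o·A) = 1/(24.1×30.7) = 0.001352 K/W
R_total = 0.05911 K/W;  Q = ΔT/R_total = 827/0.05911 = 13990 W
T_interface = T_inner − Q·ΣR(inner→interface) = 842 − 14000×0.00392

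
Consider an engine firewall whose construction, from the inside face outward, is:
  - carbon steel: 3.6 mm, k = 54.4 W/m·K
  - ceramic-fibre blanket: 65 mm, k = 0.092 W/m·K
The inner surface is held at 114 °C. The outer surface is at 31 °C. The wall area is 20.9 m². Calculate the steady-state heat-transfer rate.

Series thermal resistances:
R_carbon steel = L/(kA) = 0.0036/(54.4×20.9) = 3.166×10^-6 K/W
R_ceramic-fibre blanket = L/(kA) = 0.065/(0.092×20.9) = 0.0338 K/W
R_total = 0.03381 K/W
Q = ΔT / R_total = 83 / 0.03381

Q ≈ 2460 W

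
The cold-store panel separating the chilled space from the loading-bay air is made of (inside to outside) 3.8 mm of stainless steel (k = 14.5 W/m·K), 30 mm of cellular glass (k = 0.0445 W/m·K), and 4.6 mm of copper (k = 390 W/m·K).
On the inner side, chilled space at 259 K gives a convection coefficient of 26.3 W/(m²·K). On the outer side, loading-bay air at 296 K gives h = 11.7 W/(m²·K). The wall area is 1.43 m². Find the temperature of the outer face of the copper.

T ≈ 292 K

Thermal resistances in series:
R_inner film = 1/(h_i·A) = 1/(26.3×1.43) = 0.02659 K/W
R_stainless steel = L/(kA) = 0.0038/(14.5×1.43) = 1.833×10^-4 K/W
R_cellular glass = L/(kA) = 0.03/(0.0445×1.43) = 0.4714 K/W
R_copper = L/(kA) = 0.0046/(390×1.43) = 8.248×10^-6 K/W
R_outer film = 1/(h_o·A) = 1/(11.7×1.43) = 0.05977 K/W
R_total = 0.558 K/W;  Q = ΔT/R_total = 37/0.558 = 66.31 W
T_interface = T_inner + Q·ΣR(inner→interface) = 259 + 66.3×0.4982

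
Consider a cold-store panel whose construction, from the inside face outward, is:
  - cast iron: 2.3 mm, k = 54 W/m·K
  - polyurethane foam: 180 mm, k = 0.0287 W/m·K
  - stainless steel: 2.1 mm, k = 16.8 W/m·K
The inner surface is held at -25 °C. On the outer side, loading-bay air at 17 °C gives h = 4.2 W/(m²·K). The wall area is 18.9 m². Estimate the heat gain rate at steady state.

Q ≈ 122 W

Treating each layer as a thermal resistance in series:
R_cast iron = L/(kA) = 0.0023/(54×18.9) = 2.254×10^-6 K/W
R_polyurethane foam = L/(kA) = 0.18/(0.0287×18.9) = 0.3318 K/W
R_stainless steel = L/(kA) = 0.0021/(16.8×18.9) = 6.614×10^-6 K/W
R_outer film = 1/(h_o·A) = 1/(4.2×18.9) = 0.0126 K/W
R_total = 0.3444 K/W
Q = ΔT / R_total = 42 / 0.3444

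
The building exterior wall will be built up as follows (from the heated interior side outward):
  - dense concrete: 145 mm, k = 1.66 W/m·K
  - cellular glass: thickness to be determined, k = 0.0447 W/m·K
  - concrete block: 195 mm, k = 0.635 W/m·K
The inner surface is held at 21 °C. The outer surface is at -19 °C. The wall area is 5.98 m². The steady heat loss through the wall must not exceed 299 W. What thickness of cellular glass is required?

Thermal resistances in series:
R_dense concrete = L/(kA) = 0.145/(1.66×5.98) = 0.01461 K/W
R_concrete block = L/(kA) = 0.195/(0.635×5.98) = 0.05135 K/W
Sum of the known resistances R_other = 0.06596 K/W
Required total resistance R_tot = ΔT/Q_allow = 40/299 = 0.1338 K/W
R_cellular glass = R_tot − R_other = 0.06782 K/W
L = R·k·A = 0.06782×0.0447×5.98

L ≈ 18.1 mm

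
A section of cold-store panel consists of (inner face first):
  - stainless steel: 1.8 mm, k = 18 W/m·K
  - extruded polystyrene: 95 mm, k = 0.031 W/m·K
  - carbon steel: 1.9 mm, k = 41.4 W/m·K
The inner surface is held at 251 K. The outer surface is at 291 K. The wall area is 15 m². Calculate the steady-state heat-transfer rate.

Q ≈ 196 W

Treating each layer as a thermal resistance in series:
R_stainless steel = L/(kA) = 0.0018/(18×15) = 6.667×10^-6 K/W
R_extruded polystyrene = L/(kA) = 0.095/(0.031×15) = 0.2043 K/W
R_carbon steel = L/(kA) = 0.0019/(41.4×15) = 3.06×10^-6 K/W
R_total = 0.2043 K/W
Q = ΔT / R_total = 40 / 0.2043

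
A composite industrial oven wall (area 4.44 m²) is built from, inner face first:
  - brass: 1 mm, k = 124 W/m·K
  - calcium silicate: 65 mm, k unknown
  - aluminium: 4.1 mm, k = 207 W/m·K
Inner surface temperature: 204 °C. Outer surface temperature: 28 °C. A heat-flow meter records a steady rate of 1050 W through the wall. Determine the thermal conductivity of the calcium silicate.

Treating each layer as a thermal resistance in series:
R_brass = L/(kA) = 0.001/(124×4.44) = 1.816×10^-6 K/W
R_aluminium = L/(kA) = 0.0041/(207×4.44) = 4.461×10^-6 K/W
Sum of known resistances R_other = 6.277×10^-6 K/W
Total R = ΔT/Q = 176/1050 = 0.1676 K/W
R_calcium silicate = R_total − R_other = 0.1676 K/W
k = L/(R·A) = 0.065/(0.1676×4.44)

k ≈ 0.0873 W/(m·K)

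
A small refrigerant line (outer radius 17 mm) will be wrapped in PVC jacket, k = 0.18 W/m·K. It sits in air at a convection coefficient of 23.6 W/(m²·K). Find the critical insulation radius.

r_cr ≈ 7.63 mm

For a cylinder r_cr = k/h = 0.18/23.6
r_cr = 7.63 mm; since the bare radius (17 mm) is above r_cr, any added insulation will reduce heat loss.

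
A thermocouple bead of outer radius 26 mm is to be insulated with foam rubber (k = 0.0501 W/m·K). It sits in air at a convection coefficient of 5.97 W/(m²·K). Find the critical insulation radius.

r_cr ≈ 16.8 mm

For a sphere r_cr = 2k/h = 2×0.0501/5.97
r_cr = 16.8 mm; since the bare radius (26 mm) is above r_cr, any added insulation will reduce heat loss.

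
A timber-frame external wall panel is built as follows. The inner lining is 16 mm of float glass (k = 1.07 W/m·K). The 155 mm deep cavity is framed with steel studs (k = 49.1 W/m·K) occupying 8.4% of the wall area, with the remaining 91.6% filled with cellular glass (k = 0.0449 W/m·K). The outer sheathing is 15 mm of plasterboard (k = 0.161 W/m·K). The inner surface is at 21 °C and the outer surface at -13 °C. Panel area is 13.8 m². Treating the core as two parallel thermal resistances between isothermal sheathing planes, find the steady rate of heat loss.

Q ≈ 3230 W

Sheathing layers in series; stud and cavity paths in parallel between them.
R_inner = 0.016/(1.07×13.8) = 0.001084 K/W
R_stud  = 0.155/(49.1×0.084×13.8) = 0.002723 K/W
R_cav   = 0.155/(0.0449×0.916×13.8) = 0.2731 K/W
1/R_core = 1/R_stud + 1/R_cav → R_core = 0.002696 K/W
R_outer = 0.015/(0.161×13.8) = 0.006751 K/W
R_total = 0.01053 K/W
Q = ΔT/R_total = 34/0.01053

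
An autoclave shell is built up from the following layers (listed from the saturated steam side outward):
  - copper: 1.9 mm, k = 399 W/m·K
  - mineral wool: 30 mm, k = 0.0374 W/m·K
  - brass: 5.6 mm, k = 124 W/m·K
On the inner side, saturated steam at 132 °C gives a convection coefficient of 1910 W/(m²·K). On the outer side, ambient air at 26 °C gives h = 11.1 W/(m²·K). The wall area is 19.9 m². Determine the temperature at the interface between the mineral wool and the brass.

Thermal resistances in series:
R_inner film = 1/(h_i·A) = 1/(1910×19.9) = 2.631×10^-5 K/W
R_copper = L/(kA) = 0.0019/(399×19.9) = 2.393×10^-7 K/W
R_mineral wool = L/(kA) = 0.03/(0.0374×19.9) = 0.04031 K/W
R_brass = L/(kA) = 0.0056/(124×19.9) = 2.269×10^-6 K/W
R_outer film = 1/(h_o·A) = 1/(11.1×19.9) = 0.004527 K/W
R_total = 0.04486 K/W;  Q = ΔT/R_total = 106/0.04486 = 2363 W
T_interface = T_inner − Q·ΣR(inner→interface) = 132 − 2360×0.04034

T ≈ 36.7 °C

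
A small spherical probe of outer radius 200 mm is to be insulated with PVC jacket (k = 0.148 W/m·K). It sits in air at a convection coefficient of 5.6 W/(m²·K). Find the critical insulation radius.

For a sphere r_cr = 2k/h = 2×0.148/5.6
r_cr = 52.9 mm; since the bare radius (200 mm) is above r_cr, any added insulation will reduce heat loss.

r_cr ≈ 52.9 mm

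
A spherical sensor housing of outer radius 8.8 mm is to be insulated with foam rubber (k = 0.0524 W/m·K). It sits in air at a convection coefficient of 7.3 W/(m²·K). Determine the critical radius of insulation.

For a sphere r_cr = 2k/h = 2×0.0524/7.3
r_cr = 14.4 mm; since the bare radius (8.8 mm) is below r_cr, adding a thin layer of insulation will *increase* heat loss.

r_cr ≈ 14.4 mm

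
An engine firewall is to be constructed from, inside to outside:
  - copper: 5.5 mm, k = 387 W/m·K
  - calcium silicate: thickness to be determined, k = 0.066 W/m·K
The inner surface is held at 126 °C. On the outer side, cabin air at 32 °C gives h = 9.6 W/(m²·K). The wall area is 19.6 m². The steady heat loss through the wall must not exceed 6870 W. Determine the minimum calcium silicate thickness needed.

Using the resistance-network approach (series):
R_copper = L/(kA) = 0.0055/(387×19.6) = 7.251×10^-7 K/W
R_outer film = 1/(h_o·A) = 1/(9.6×19.6) = 0.005315 K/W
Sum of the known resistances R_other = 0.005315 K/W
Required total resistance R_tot = ΔT/Q_allow = 94/6870 = 0.01368 K/W
R_calcium silicate = R_tot − R_other = 0.008367 K/W
L = R·k·A = 0.008367×0.066×19.6

L ≈ 10.8 mm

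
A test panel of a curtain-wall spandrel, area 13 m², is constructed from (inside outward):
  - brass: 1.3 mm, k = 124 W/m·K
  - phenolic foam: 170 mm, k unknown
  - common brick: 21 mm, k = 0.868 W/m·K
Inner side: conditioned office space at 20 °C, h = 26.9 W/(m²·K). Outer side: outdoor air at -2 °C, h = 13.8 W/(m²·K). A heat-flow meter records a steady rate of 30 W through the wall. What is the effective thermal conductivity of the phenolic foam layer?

k ≈ 0.0181 W/(m·K)

Series thermal resistances:
R_inner film = 1/(h_i·A) = 1/(26.9×13) = 0.00286 K/W
R_brass = L/(kA) = 0.0013/(124×13) = 8.065×10^-7 K/W
R_common brick = L/(kA) = 0.021/(0.868×13) = 0.001861 K/W
R_outer film = 1/(h_o·A) = 1/(13.8×13) = 0.005574 K/W
Sum of known resistances R_other = 0.0103 K/W
Total R = ΔT/Q = 22/30 = 0.7333 K/W
R_phenolic foam = R_total − R_other = 0.723 K/W
k = L/(R·A) = 0.17/(0.723×13)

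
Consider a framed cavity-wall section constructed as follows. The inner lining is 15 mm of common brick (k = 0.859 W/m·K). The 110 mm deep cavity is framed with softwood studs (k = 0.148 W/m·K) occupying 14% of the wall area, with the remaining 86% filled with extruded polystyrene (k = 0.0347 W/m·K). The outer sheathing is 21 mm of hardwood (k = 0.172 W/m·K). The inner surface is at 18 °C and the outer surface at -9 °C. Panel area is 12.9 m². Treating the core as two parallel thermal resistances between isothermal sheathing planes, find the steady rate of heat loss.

Q ≈ 150 W

Sheathing layers in series; stud and cavity paths in parallel between them.
R_inner = 0.015/(0.859×12.9) = 0.001354 K/W
R_stud  = 0.11/(0.148×0.14×12.9) = 0.4115 K/W
R_cav   = 0.11/(0.0347×0.86×12.9) = 0.2857 K/W
1/R_core = 1/R_stud + 1/R_cav → R_core = 0.1686 K/W
R_outer = 0.021/(0.172×12.9) = 0.009465 K/W
R_total = 0.1795 K/W
Q = ΔT/R_total = 27/0.1795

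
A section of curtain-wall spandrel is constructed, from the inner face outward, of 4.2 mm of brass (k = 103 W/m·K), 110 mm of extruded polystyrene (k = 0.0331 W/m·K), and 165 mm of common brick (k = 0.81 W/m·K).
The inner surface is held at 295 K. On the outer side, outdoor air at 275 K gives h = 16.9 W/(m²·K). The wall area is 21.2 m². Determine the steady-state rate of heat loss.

Q ≈ 118 W

Thermal resistances in series:
R_brass = L/(kA) = 0.0042/(103×21.2) = 1.923×10^-6 K/W
R_extruded polystyrene = L/(kA) = 0.11/(0.0331×21.2) = 0.1568 K/W
R_common brick = L/(kA) = 0.165/(0.81×21.2) = 0.009609 K/W
R_outer film = 1/(h_o·A) = 1/(16.9×21.2) = 0.002791 K/W
R_total = 0.1692 K/W
Q = ΔT / R_total = 20 / 0.1692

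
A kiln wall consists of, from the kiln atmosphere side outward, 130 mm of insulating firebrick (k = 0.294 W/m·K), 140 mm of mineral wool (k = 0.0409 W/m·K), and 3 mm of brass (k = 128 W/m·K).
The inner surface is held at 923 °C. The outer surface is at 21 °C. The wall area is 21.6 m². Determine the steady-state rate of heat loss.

Treating each layer as a thermal resistance in series:
R_insulating firebrick = L/(kA) = 0.13/(0.294×21.6) = 0.02047 K/W
R_mineral wool = L/(kA) = 0.14/(0.0409×21.6) = 0.1585 K/W
R_brass = L/(kA) = 0.003/(128×21.6) = 1.085×10^-6 K/W
R_total = 0.1789 K/W
Q = ΔT / R_total = 902 / 0.1789

Q ≈ 5040 W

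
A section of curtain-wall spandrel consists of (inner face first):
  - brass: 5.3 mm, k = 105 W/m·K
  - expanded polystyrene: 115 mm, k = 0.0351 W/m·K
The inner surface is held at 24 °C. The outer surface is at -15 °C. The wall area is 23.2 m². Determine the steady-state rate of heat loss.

Q ≈ 276 W

Model the wall as resistances in series:
R_brass = L/(kA) = 0.0053/(105×23.2) = 2.176×10^-6 K/W
R_expanded polystyrene = L/(kA) = 0.115/(0.0351×23.2) = 0.1412 K/W
R_total = 0.1412 K/W
Q = ΔT / R_total = 39 / 0.1412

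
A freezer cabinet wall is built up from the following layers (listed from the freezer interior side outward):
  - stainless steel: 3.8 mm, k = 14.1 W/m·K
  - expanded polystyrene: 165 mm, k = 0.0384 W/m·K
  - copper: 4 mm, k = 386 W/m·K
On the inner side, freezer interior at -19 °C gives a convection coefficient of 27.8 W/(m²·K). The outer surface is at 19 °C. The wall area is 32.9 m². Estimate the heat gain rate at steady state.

Q ≈ 289 W

Thermal resistances in series:
R_inner film = 1/(h_i·A) = 1/(27.8×32.9) = 0.001093 K/W
R_stainless steel = L/(kA) = 0.0038/(14.1×32.9) = 8.192×10^-6 K/W
R_expanded polystyrene = L/(kA) = 0.165/(0.0384×32.9) = 0.1306 K/W
R_copper = L/(kA) = 0.004/(386×32.9) = 3.15×10^-7 K/W
R_total = 0.1317 K/W
Q = ΔT / R_total = 38 / 0.1317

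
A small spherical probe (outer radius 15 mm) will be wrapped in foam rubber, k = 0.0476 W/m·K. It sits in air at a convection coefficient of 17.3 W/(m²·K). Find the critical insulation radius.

For a sphere r_cr = 2k/h = 2×0.0476/17.3
r_cr = 5.5 mm; since the bare radius (15 mm) is above r_cr, any added insulation will reduce heat loss.

r_cr ≈ 5.5 mm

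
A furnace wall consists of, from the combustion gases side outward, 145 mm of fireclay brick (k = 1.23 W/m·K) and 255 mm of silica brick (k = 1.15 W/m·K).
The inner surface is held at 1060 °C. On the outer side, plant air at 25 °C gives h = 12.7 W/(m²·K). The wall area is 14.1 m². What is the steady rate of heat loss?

Model the wall as resistances in series:
R_fireclay brick = L/(kA) = 0.145/(1.23×14.1) = 0.008361 K/W
R_silica brick = L/(kA) = 0.255/(1.15×14.1) = 0.01573 K/W
R_outer film = 1/(h_o·A) = 1/(12.7×14.1) = 0.005584 K/W
R_total = 0.02967 K/W
Q = ΔT / R_total = 1035 / 0.02967

Q ≈ 34900 W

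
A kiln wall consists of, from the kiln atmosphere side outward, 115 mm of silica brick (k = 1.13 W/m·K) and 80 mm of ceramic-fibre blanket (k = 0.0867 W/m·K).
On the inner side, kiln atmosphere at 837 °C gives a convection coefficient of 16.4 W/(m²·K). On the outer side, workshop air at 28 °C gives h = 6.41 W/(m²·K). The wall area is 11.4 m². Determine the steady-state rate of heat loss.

Treating each layer as a thermal resistance in series:
R_inner film = 1/(h_i·A) = 1/(16.4×11.4) = 0.005349 K/W
R_silica brick = L/(kA) = 0.115/(1.13×11.4) = 0.008927 K/W
R_ceramic-fibre blanket = L/(kA) = 0.08/(0.0867×11.4) = 0.08094 K/W
R_outer film = 1/(h_o·A) = 1/(6.41×11.4) = 0.01368 K/W
R_total = 0.1089 K/W
Q = ΔT / R_total = 809 / 0.1089

Q ≈ 7430 W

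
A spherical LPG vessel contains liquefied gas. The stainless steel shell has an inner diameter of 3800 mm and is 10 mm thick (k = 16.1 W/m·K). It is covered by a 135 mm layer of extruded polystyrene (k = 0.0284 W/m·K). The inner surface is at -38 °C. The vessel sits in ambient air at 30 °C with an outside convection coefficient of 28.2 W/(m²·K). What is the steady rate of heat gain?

Radial (spherical) resistances in series:
R_stainless steel shell = (1/1.9 − 1/1.91)/(4π×16.1) = 1.362×10^-5 K/W
R_extruded polystyrene = (1/1.91 − 1/2.045)/(4π×0.0284) = 0.09685 K/W
R_outer film = 1/(h·4πr_o²) = 1/(28.2×4π×2.045²) = 6.748×10^-4 K/W
R_total = 0.09753 K/W
Q = ΔT/R_total = 68/0.09753

Q ≈ 697 W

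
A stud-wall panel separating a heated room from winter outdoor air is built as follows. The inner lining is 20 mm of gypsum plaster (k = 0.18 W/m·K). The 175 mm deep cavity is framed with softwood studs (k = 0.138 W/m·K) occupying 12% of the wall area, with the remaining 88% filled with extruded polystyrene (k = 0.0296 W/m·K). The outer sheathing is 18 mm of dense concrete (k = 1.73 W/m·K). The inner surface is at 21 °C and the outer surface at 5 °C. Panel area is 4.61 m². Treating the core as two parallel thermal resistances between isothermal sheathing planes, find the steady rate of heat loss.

Sheathing layers in series; stud and cavity paths in parallel between them.
R_inner = 0.02/(0.18×4.61) = 0.0241 K/W
R_stud  = 0.175/(0.138×0.12×4.61) = 2.292 K/W
R_cav   = 0.175/(0.0296×0.88×4.61) = 1.457 K/W
1/R_core = 1/R_stud + 1/R_cav → R_core = 0.8909 K/W
R_outer = 0.018/(1.73×4.61) = 0.002257 K/W
R_total = 0.9173 K/W
Q = ΔT/R_total = 16/0.9173

Q ≈ 17.4 W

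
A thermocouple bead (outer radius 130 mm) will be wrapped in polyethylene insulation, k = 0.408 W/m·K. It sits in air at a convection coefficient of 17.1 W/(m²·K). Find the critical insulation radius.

For a sphere r_cr = 2k/h = 2×0.408/17.1
r_cr = 47.7 mm; since the bare radius (130 mm) is above r_cr, any added insulation will reduce heat loss.

r_cr ≈ 47.7 mm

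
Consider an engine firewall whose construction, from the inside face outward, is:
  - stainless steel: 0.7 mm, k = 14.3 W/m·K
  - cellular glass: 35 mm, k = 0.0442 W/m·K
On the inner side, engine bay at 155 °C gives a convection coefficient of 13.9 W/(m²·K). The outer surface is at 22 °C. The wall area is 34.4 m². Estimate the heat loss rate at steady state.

Q ≈ 5300 W

Treating each layer as a thermal resistance in series:
R_inner film = 1/(h_i·A) = 1/(13.9×34.4) = 0.002091 K/W
R_stainless steel = L/(kA) = 0.0007/(14.3×34.4) = 1.423×10^-6 K/W
R_cellular glass = L/(kA) = 0.035/(0.0442×34.4) = 0.02302 K/W
R_total = 0.02511 K/W
Q = ΔT / R_total = 133 / 0.02511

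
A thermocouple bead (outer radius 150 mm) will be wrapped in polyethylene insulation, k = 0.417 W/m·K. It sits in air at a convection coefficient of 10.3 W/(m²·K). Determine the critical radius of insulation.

For a sphere r_cr = 2k/h = 2×0.417/10.3
r_cr = 81 mm; since the bare radius (150 mm) is above r_cr, any added insulation will reduce heat loss.

r_cr ≈ 81 mm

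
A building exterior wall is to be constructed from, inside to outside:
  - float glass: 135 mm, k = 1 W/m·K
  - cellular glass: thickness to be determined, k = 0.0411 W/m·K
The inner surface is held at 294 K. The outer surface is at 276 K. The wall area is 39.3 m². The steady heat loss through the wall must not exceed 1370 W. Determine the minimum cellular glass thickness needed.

L ≈ 15.7 mm

Treating each layer as a thermal resistance in series:
R_float glass = L/(kA) = 0.135/(1×39.3) = 0.003435 K/W
Sum of the known resistances R_other = 0.003435 K/W
Required total resistance R_tot = ΔT/Q_allow = 18/1370 = 0.01314 K/W
R_cellular glass = R_tot − R_other = 0.009704 K/W
L = R·k·A = 0.009704×0.0411×39.3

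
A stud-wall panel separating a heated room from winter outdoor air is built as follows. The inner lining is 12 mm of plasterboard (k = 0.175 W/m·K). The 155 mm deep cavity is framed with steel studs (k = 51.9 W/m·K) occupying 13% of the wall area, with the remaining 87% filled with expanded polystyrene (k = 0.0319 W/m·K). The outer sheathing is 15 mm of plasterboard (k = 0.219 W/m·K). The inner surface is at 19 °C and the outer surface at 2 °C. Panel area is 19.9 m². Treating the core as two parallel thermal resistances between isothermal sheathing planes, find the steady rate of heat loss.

Sheathing layers in series; stud and cavity paths in parallel between them.
R_inner = 0.012/(0.175×19.9) = 0.003446 K/W
R_stud  = 0.155/(51.9×0.13×19.9) = 0.001154 K/W
R_cav   = 0.155/(0.0319×0.87×19.9) = 0.2807 K/W
1/R_core = 1/R_stud + 1/R_cav → R_core = 0.00115 K/W
R_outer = 0.015/(0.219×19.9) = 0.003442 K/W
R_total = 0.008037 K/W
Q = ΔT/R_total = 17/0.008037

Q ≈ 2120 W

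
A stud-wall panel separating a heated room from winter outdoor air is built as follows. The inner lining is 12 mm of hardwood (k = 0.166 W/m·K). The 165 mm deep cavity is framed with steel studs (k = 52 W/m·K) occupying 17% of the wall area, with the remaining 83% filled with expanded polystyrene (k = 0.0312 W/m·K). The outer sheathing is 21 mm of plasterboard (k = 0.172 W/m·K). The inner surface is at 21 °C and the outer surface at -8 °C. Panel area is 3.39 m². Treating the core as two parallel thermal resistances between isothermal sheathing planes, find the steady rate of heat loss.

Q ≈ 462 W

Sheathing layers in series; stud and cavity paths in parallel between them.
R_inner = 0.012/(0.166×3.39) = 0.02132 K/W
R_stud  = 0.165/(52×0.17×3.39) = 0.005506 K/W
R_cav   = 0.165/(0.0312×0.83×3.39) = 1.88 K/W
1/R_core = 1/R_stud + 1/R_cav → R_core = 0.00549 K/W
R_outer = 0.021/(0.172×3.39) = 0.03602 K/W
R_total = 0.06283 K/W
Q = ΔT/R_total = 29/0.06283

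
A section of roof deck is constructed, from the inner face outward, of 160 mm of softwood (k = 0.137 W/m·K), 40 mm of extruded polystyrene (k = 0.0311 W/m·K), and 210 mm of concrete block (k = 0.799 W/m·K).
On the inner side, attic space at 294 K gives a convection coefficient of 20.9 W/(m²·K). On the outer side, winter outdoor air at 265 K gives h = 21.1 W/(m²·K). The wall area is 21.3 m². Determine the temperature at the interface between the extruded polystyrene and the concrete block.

Series thermal resistances:
R_inner film = 1/(h_i·A) = 1/(20.9×21.3) = 0.002246 K/W
R_softwood = L/(kA) = 0.16/(0.137×21.3) = 0.05483 K/W
R_extruded polystyrene = L/(kA) = 0.04/(0.0311×21.3) = 0.06038 K/W
R_concrete block = L/(kA) = 0.21/(0.799×21.3) = 0.01234 K/W
R_outer film = 1/(h_o·A) = 1/(21.1×21.3) = 0.002225 K/W
R_total = 0.132 K/W;  Q = ΔT/R_total = 29/0.132 = 219.7 W
T_interface = T_inner − Q·ΣR(inner→interface) = 294 − 220×0.1175

T ≈ 268 K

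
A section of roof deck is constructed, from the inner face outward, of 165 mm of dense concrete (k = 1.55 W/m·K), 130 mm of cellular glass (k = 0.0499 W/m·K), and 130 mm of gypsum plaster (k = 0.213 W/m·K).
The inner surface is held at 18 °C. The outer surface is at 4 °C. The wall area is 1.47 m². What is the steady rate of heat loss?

Thermal resistances in series:
R_dense concrete = L/(kA) = 0.165/(1.55×1.47) = 0.07242 K/W
R_cellular glass = L/(kA) = 0.13/(0.0499×1.47) = 1.772 K/W
R_gypsum plaster = L/(kA) = 0.13/(0.213×1.47) = 0.4152 K/W
R_total = 2.26 K/W
Q = ΔT / R_total = 14 / 2.26

Q ≈ 6.2 W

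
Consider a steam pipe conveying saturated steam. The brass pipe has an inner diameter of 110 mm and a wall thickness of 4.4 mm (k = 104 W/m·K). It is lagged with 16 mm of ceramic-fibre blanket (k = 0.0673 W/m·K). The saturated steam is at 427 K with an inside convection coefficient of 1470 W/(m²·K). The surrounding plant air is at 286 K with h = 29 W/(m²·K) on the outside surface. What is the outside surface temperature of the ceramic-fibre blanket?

T ≈ 302 K

Treating each annulus and film as a series resistance:
R_inner film = 1/(h_i·2πr₁L) = 1/(1470×2π×0.055×1) = 0.001969 K/W
R_brass pipe wall = ln(59.4/55)/(2π×104×1) = 1.178×10^-4 K/W
R_ceramic-fibre blanket = ln(75.4/59.4)/(2π×0.0673×1) = 0.564 K/W
R_outer film = 1/(h_o·2πr_oL) = 1/(29×2π×0.0754×1) = 0.07279 K/W
R_total = 0.6389 K/W
Q = ΔT/R_total = 141/0.6389
Q = 221 W/m
T_interface = T_inner − Q·ΣR(inner→interface) = 427 − 221×0.5661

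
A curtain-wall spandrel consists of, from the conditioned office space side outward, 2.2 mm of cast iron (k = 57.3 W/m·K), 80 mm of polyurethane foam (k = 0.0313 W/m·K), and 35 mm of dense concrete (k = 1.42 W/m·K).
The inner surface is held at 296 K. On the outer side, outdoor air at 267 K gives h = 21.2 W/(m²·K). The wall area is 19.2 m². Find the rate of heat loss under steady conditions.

Series thermal resistances:
R_cast iron = L/(kA) = 0.0022/(57.3×19.2) = 2×10^-6 K/W
R_polyurethane foam = L/(kA) = 0.08/(0.0313×19.2) = 0.1331 K/W
R_dense concrete = L/(kA) = 0.035/(1.42×19.2) = 0.001284 K/W
R_outer film = 1/(h_o·A) = 1/(21.2×19.2) = 0.002457 K/W
R_total = 0.1369 K/W
Q = ΔT / R_total = 29 / 0.1369

Q ≈ 212 W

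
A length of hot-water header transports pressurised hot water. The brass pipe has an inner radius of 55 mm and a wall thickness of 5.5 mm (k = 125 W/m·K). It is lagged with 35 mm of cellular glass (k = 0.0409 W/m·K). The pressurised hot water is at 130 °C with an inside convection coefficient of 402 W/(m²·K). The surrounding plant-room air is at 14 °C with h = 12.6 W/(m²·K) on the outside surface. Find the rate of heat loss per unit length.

Cylindrical conduction, so R = ln(r₂/r₁)/(2πkL) per layer, in series:
R_inner film = 1/(h_i·2πr₁L) = 1/(402×2π×0.055×1) = 0.007198 K/W
R_brass pipe wall = ln(60.5/55)/(2π×125×1) = 1.214×10^-4 K/W
R_cellular glass = ln(95.5/60.5)/(2π×0.0409×1) = 1.776 K/W
R_outer film = 1/(h_o·2πr_oL) = 1/(12.6×2π×0.0955×1) = 0.1323 K/W
R_total = 1.916 K/W
Q = ΔT/R_total = 116/1.916

q′ ≈ 60.5 W/m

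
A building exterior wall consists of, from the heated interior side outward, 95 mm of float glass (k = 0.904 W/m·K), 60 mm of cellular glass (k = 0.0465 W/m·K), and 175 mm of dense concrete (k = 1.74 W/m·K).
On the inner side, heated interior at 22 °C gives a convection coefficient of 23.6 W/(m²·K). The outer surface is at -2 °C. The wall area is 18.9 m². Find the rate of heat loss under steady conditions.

Q ≈ 295 W

Series thermal resistances:
R_inner film = 1/(h_i·A) = 1/(23.6×18.9) = 0.002242 K/W
R_float glass = L/(kA) = 0.095/(0.904×18.9) = 0.00556 K/W
R_cellular glass = L/(kA) = 0.06/(0.0465×18.9) = 0.06827 K/W
R_dense concrete = L/(kA) = 0.175/(1.74×18.9) = 0.005321 K/W
R_total = 0.08139 K/W
Q = ΔT / R_total = 24 / 0.08139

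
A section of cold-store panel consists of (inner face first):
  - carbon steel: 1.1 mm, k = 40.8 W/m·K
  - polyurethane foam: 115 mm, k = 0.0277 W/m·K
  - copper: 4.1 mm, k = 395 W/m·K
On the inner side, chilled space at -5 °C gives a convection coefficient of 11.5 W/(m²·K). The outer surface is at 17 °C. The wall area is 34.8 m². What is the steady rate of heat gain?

Thermal resistances in series:
R_inner film = 1/(h_i·A) = 1/(11.5×34.8) = 0.002499 K/W
R_carbon steel = L/(kA) = 0.0011/(40.8×34.8) = 7.747×10^-7 K/W
R_polyurethane foam = L/(kA) = 0.115/(0.0277×34.8) = 0.1193 K/W
R_copper = L/(kA) = 0.0041/(395×34.8) = 2.983×10^-7 K/W
R_total = 0.1218 K/W
Q = ΔT / R_total = 22 / 0.1218

Q ≈ 181 W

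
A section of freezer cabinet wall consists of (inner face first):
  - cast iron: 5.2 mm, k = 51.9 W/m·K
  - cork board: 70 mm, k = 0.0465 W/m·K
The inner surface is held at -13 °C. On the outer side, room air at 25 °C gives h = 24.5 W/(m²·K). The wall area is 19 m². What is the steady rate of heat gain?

Series thermal resistances:
R_cast iron = L/(kA) = 0.0052/(51.9×19) = 5.273×10^-6 K/W
R_cork board = L/(kA) = 0.07/(0.0465×19) = 0.07923 K/W
R_outer film = 1/(h_o·A) = 1/(24.5×19) = 0.002148 K/W
R_total = 0.08138 K/W
Q = ΔT / R_total = 38 / 0.08138

Q ≈ 467 W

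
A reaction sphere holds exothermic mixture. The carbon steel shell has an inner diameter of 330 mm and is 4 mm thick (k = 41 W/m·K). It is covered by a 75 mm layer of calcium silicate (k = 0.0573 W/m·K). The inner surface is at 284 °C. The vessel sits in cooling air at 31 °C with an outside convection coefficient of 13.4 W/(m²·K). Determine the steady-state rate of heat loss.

Each spherical layer contributes R = (1/r_i − 1/r_o)/(4πk):
R_carbon steel shell = (1/0.165 − 1/0.169)/(4π×41) = 2.784×10^-4 K/W
R_calcium silicate = (1/0.169 − 1/0.244)/(4π×0.0573) = 2.526 K/W
R_outer film = 1/(h·4πr_o²) = 1/(13.4×4π×0.244²) = 0.09975 K/W
R_total = 2.626 K/W
Q = ΔT/R_total = 253/2.626

Q ≈ 96.3 W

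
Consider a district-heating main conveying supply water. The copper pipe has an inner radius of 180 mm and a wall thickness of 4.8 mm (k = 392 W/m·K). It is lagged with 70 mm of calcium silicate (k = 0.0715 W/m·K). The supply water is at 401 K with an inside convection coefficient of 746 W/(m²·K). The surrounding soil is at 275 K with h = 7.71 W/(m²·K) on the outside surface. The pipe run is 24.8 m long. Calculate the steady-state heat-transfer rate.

Cylindrical conduction, so R = ln(r₂/r₁)/(2πkL) per layer, in series:
R_inner film = 1/(h_i·2πr₁L) = 1/(746×2π×0.18×24.8) = 4.779×10^-5 K/W
R_copper pipe wall = ln(184.8/180)/(2π×392×24.8) = 4.308×10^-7 K/W
R_calcium silicate = ln(254.8/184.8)/(2π×0.0715×24.8) = 0.02883 K/W
R_outer film = 1/(h_o·2πr_oL) = 1/(7.71×2π×0.2548×24.8) = 0.003267 K/W
R_total = 0.03214 K/W
Q = ΔT/R_total = 126/0.03214

Q ≈ 3920 W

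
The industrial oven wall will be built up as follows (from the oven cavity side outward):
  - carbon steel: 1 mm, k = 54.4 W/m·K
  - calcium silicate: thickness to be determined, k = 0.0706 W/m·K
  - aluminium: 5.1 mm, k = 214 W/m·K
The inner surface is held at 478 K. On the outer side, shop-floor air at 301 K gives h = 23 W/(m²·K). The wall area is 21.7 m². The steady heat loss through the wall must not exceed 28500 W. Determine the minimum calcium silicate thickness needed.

Thermal resistances in series:
R_carbon steel = L/(kA) = 0.001/(54.4×21.7) = 8.471×10^-7 K/W
R_aluminium = L/(kA) = 0.0051/(214×21.7) = 1.098×10^-6 K/W
R_outer film = 1/(h_o·A) = 1/(23×21.7) = 0.002004 K/W
Sum of the known resistances R_other = 0.002006 K/W
Required total resistance R_tot = ΔT/Q_allow = 177/28500 = 0.006211 K/W
R_calcium silicate = R_tot − R_other = 0.004205 K/W
L = R·k·A = 0.004205×0.0706×21.7

L ≈ 6.44 mm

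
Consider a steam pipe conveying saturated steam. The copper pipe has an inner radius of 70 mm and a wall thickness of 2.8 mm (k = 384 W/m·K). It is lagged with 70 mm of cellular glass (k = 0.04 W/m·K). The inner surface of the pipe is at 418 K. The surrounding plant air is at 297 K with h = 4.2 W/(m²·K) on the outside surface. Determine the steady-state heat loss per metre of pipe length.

q′ ≈ 41.1 W/m

Per-layer cylindrical resistances, series-summed:
R_copper pipe wall = ln(72.8/70)/(2π×384×1) = 1.626×10^-5 K/W
R_cellular glass = ln(142.8/72.8)/(2π×0.04×1) = 2.681 K/W
R_outer film = 1/(h_o·2πr_oL) = 1/(4.2×2π×0.1428×1) = 0.2654 K/W
R_total = 2.946 K/W
Q = ΔT/R_total = 121/2.946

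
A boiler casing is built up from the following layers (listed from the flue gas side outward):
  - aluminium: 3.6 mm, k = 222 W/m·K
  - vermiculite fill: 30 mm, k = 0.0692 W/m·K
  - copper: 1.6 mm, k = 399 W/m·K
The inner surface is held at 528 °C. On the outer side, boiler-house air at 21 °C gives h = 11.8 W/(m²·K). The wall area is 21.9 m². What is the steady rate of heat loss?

Using the resistance-network approach (series):
R_aluminium = L/(kA) = 0.0036/(222×21.9) = 7.405×10^-7 K/W
R_vermiculite fill = L/(kA) = 0.03/(0.0692×21.9) = 0.0198 K/W
R_copper = L/(kA) = 0.0016/(399×21.9) = 1.831×10^-7 K/W
R_outer film = 1/(h_o·A) = 1/(11.8×21.9) = 0.00387 K/W
R_total = 0.02367 K/W
Q = ΔT / R_total = 507 / 0.02367

Q ≈ 21400 W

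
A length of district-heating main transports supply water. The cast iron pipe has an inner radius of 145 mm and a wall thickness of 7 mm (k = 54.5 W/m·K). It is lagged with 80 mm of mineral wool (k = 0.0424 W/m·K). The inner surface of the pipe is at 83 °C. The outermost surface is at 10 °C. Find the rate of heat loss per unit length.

Radial resistances (cylindrical: R_cond = ln(r_o/r_i)/(2πkL), R_conv = 1/(h·2πrL)):
R_cast iron pipe wall = ln(152/145)/(2π×54.5×1) = 1.377×10^-4 K/W
R_mineral wool = ln(232/152)/(2π×0.0424×1) = 1.587 K/W
R_total = 1.587 K/W
Q = ΔT/R_total = 73/1.587

q′ ≈ 46 W/m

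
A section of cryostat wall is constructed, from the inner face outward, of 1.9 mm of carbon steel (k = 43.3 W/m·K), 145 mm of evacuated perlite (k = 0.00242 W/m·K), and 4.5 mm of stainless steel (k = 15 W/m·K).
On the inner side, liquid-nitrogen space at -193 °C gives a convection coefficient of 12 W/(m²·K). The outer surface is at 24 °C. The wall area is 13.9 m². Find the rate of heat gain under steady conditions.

Treating each layer as a thermal resistance in series:
R_inner film = 1/(h_i·A) = 1/(12×13.9) = 0.005995 K/W
R_carbon steel = L/(kA) = 0.0019/(43.3×13.9) = 3.157×10^-6 K/W
R_evacuated perlite = L/(kA) = 0.145/(0.00242×13.9) = 4.311 K/W
R_stainless steel = L/(kA) = 0.0045/(15×13.9) = 2.158×10^-5 K/W
R_total = 4.317 K/W
Q = ΔT / R_total = 217 / 4.317

Q ≈ 50.3 W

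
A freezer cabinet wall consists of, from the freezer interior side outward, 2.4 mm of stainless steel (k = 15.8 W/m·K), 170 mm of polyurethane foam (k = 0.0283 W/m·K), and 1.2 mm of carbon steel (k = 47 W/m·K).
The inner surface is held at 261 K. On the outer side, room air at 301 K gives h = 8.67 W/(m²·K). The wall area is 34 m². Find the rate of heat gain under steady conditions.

Q ≈ 222 W

Model the wall as resistances in series:
R_stainless steel = L/(kA) = 0.0024/(15.8×34) = 4.468×10^-6 K/W
R_polyurethane foam = L/(kA) = 0.17/(0.0283×34) = 0.1767 K/W
R_carbon steel = L/(kA) = 0.0012/(47×34) = 7.509×10^-7 K/W
R_outer film = 1/(h_o·A) = 1/(8.67×34) = 0.003392 K/W
R_total = 0.1801 K/W
Q = ΔT / R_total = 40 / 0.1801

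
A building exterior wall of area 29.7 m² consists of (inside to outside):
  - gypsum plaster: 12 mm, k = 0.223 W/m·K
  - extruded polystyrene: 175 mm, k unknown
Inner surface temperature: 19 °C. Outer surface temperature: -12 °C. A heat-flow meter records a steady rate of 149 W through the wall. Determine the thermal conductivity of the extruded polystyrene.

k ≈ 0.0286 W/(m·K)

Treating each layer as a thermal resistance in series:
R_gypsum plaster = L/(kA) = 0.012/(0.223×29.7) = 0.001812 K/W
Sum of known resistances R_other = 0.001812 K/W
Total R = ΔT/Q = 31/149 = 0.2081 K/W
R_extruded polystyrene = R_total − R_other = 0.2062 K/W
k = L/(R·A) = 0.175/(0.2062×29.7)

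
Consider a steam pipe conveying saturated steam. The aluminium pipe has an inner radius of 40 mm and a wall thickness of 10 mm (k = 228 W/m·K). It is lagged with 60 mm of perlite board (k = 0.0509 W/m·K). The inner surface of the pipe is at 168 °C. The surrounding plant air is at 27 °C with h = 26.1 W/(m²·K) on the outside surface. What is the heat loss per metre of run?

q′ ≈ 55.9 W/m

For a radial system each layer contributes R = ln(r_out/r_in)/(2πkL); films add R = 1/(hA).
R_aluminium pipe wall = ln(50/40)/(2π×228×1) = 1.558×10^-4 K/W
R_perlite board = ln(110/50)/(2π×0.0509×1) = 2.465 K/W
R_outer film = 1/(h_o·2πr_oL) = 1/(26.1×2π×0.11×1) = 0.05544 K/W
R_total = 2.521 K/W
Q = ΔT/R_total = 141/2.521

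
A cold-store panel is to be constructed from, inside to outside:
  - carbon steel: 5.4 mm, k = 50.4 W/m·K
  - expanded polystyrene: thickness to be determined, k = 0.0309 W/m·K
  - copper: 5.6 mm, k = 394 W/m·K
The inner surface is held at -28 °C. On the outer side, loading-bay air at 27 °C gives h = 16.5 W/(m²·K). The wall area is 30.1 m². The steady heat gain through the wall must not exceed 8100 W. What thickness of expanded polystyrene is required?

L ≈ 4.44 mm

Thermal resistances in series:
R_carbon steel = L/(kA) = 0.0054/(50.4×30.1) = 3.56×10^-6 K/W
R_copper = L/(kA) = 0.0056/(394×30.1) = 4.722×10^-7 K/W
R_outer film = 1/(h_o·A) = 1/(16.5×30.1) = 0.002013 K/W
Sum of the known resistances R_other = 0.002018 K/W
Required total resistance R_tot = ΔT/Q_allow = 55/8100 = 0.00679 K/W
R_expanded polystyrene = R_tot − R_other = 0.004773 K/W
L = R·k·A = 0.004773×0.0309×30.1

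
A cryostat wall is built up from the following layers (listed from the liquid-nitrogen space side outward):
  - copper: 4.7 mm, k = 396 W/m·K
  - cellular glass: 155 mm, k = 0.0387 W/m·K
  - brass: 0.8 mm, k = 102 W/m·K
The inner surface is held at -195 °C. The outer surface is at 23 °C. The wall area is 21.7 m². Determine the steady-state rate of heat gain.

Q ≈ 1180 W

Model the wall as resistances in series:
R_copper = L/(kA) = 0.0047/(396×21.7) = 5.469×10^-7 K/W
R_cellular glass = L/(kA) = 0.155/(0.0387×21.7) = 0.1846 K/W
R_brass = L/(kA) = 0.0008/(102×21.7) = 3.614×10^-7 K/W
R_total = 0.1846 K/W
Q = ΔT / R_total = 218 / 0.1846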